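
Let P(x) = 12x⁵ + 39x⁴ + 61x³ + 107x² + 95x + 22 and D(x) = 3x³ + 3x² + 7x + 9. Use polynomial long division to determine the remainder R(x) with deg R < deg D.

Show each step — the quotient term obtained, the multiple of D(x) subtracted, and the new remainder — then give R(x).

R(x) = 2x² + 4

Step 1: lead(12x⁵ + 39x⁴ + 61x³ + 107x² + 95x + 22) ÷ lead(D) = 12x⁵ ÷ 3x³ = 4x². Subtract (4x²)·D = 12x⁵ + 12x⁴ + 28x³ + 36x². Remainder: 27x⁴ + 33x³ + 71x² + 95x + 22.
Step 2: lead(27x⁴ + 33x³ + 71x² + 95x + 22) ÷ lead(D) = 27x⁴ ÷ 3x³ = 9x. Subtract (9x)·D = 27x⁴ + 27x³ + 63x² + 81x. Remainder: 6x³ + 8x² + 14x + 22.
Step 3: lead(6x³ + 8x² + 14x + 22) ÷ lead(D) = 6x³ ÷ 3x³ = 2. Subtract (2)·D = 6x³ + 6x² + 14x + 18. Remainder: 2x² + 4.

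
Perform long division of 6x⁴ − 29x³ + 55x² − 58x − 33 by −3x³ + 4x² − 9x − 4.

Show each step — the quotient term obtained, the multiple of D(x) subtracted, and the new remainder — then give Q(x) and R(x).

Q(x) = −2x + 7; R(x) = 9x² − 3x − 5

Step 1: lead(6x⁴ − 29x³ + 55x² − 58x − 33) ÷ lead(D) = 6x⁴ ÷ −3x³ = −2x. Subtract (−2x)·D = 6x⁴ − 8x³ + 18x² + 8x. Remainder: −21x³ + 37x² − 66x − 33.
Step 2: lead(−21x³ + 37x² − 66x − 33) ÷ lead(D) = −21x³ ÷ −3x³ = 7. Subtract (7)·D = −21x³ + 28x² − 63x − 28. Remainder: 9x² − 3x − 5.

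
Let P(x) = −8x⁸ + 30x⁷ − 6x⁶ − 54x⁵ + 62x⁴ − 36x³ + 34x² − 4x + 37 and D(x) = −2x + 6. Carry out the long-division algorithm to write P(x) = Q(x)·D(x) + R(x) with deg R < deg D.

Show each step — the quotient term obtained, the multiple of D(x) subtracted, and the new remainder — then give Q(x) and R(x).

Step 1: lead(−8x⁸ + 30x⁷ − 6x⁶ − 54x⁵ + 62x⁴ − 36x³ + 34x² − 4x + 37) ÷ lead(D) = −8x⁸ ÷ −2x = 4x⁷. Subtract (4x⁷)·D = −8x⁸ + 24x⁷. Remainder: 6x⁷ − 6x⁶ − 54x⁵ + 62x⁴ − 36x³ + 34x² − 4x + 37.
Step 2: lead(6x⁷ − 6x⁶ − 54x⁵ + 62x⁴ − 36x³ + 34x² − 4x + 37) ÷ lead(D) = 6x⁷ ÷ −2x = −3x⁶. Subtract (−3x⁶)·D = 6x⁷ − 18x⁶. Remainder: 12x⁶ − 54x⁵ + 62x⁴ − 36x³ + 34x² − 4x + 37.
Step 3: lead(12x⁶ − 54x⁵ + 62x⁴ − 36x³ + 34x² − 4x + 37) ÷ lead(D) = 12x⁶ ÷ −2x = −6x⁵. Subtract (−6x⁵)·D = 12x⁶ − 36x⁵. Remainder: −18x⁵ + 62x⁴ − 36x³ + 34x² − 4x + 37.
Step 4: lead(−18x⁵ + 62x⁴ − 36x³ + 34x² − 4x + 37) ÷ lead(D) = −18x⁵ ÷ −2x = 9x⁴. Subtract (9x⁴)·D = −18x⁵ + 54x⁴. Remainder: 8x⁴ − 36x³ + 34x² − 4x + 37.
Step 5: lead(8x⁴ − 36x³ + 34x² − 4x + 37) ÷ lead(D) = 8x⁴ ÷ −2x = −4x³. Subtract (−4x³)·D = 8x⁴ − 24x³. Remainder: −12x³ + 34x² − 4x + 37.
Step 6: lead(−12x³ + 34x² − 4x + 37) ÷ lead(D) = −12x³ ÷ −2x = 6x². Subtract (6x²)·D = −12x³ + 36x². Remainder: −2x² − 4x + 37.
Step 7: lead(−2x² − 4x + 37) ÷ lead(D) = −2x² ÷ −2x = x. Subtract (x)·D = −2x² + 6x. Remainder: −10x + 37.
Step 8: lead(−10x + 37) ÷ lead(D) = −10x ÷ −2x = 5. Subtract (5)·D = −10x + 30. Remainder: 7.

Q(x) = 4x⁷ − 3x⁶ − 6x⁵ + 9x⁴ − 4x³ + 6x² + x + 5; R(x) = 7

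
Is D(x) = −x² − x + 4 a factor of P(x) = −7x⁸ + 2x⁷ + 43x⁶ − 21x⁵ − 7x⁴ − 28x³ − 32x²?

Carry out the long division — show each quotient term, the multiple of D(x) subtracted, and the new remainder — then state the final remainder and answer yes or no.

R(x) = 0, so D(x) is a factor of P(x). yes

Step 1: lead(−7x⁸ + 2x⁷ + 43x⁶ − 21x⁵ − 7x⁴ − 28x³ − 32x²) ÷ lead(D) = −7x⁸ ÷ −x² = 7x⁶. Subtract (7x⁶)·D = −7x⁸ − 7x⁷ + 28x⁶. Remainder: 9x⁷ + 15x⁶ − 21x⁵ − 7x⁴ − 28x³ − 32x².
Step 2: lead(9x⁷ + 15x⁶ − 21x⁵ − 7x⁴ − 28x³ − 32x²) ÷ lead(D) = 9x⁷ ÷ −x² = −9x⁵. Subtract (−9x⁵)·D = 9x⁷ + 9x⁶ − 36x⁵. Remainder: 6x⁶ + 15x⁵ − 7x⁴ − 28x³ − 32x².
Step 3: lead(6x⁶ + 15x⁵ − 7x⁴ − 28x³ − 32x²) ÷ lead(D) = 6x⁶ ÷ −x² = −6x⁴. Subtract (−6x⁴)·D = 6x⁶ + 6x⁵ − 24x⁴. Remainder: 9x⁵ + 17x⁴ − 28x³ − 32x².
Step 4: lead(9x⁵ + 17x⁴ − 28x³ − 32x²) ÷ lead(D) = 9x⁵ ÷ −x² = −9x³. Subtract (−9x³)·D = 9x⁵ + 9x⁴ − 36x³. Remainder: 8x⁴ + 8x³ − 32x².
Step 5: lead(8x⁴ + 8x³ − 32x²) ÷ lead(D) = 8x⁴ ÷ −x² = −8x². Subtract (−8x²)·D = 8x⁴ + 8x³ − 32x². Remainder: 0.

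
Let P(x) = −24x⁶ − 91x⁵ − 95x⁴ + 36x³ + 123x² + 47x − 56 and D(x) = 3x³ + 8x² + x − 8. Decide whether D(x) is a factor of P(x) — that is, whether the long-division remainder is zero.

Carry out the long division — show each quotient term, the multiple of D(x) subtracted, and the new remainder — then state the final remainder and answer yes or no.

R(x) = 0, so D(x) is a factor of P(x). yes

Step 1: lead(−24x⁶ − 91x⁵ − 95x⁴ + 36x³ + 123x² + 47x − 56) ÷ lead(D) = −24x⁶ ÷ 3x³ = −8x³. Subtract (−8x³)·D = −24x⁶ − 64x⁵ − 8x⁴ + 64x³. Remainder: −27x⁵ − 87x⁴ − 28x³ + 123x² + 47x − 56.
Step 2: lead(−27x⁵ − 87x⁴ − 28x³ + 123x² + 47x − 56) ÷ lead(D) = −27x⁵ ÷ 3x³ = −9x². Subtract (−9x²)·D = −27x⁵ − 72x⁴ − 9x³ + 72x². Remainder: −15x⁴ − 19x³ + 51x² + 47x − 56.
Step 3: lead(−15x⁴ − 19x³ + 51x² + 47x − 56) ÷ lead(D) = −15x⁴ ÷ 3x³ = −5x. Subtract (−5x)·D = −15x⁴ − 40x³ − 5x² + 40x. Remainder: 21x³ + 56x² + 7x − 56.
Step 4: lead(21x³ + 56x² + 7x − 56) ÷ lead(D) = 21x³ ÷ 3x³ = 7. Subtract (7)·D = 21x³ + 56x² + 7x − 56. Remainder: 0.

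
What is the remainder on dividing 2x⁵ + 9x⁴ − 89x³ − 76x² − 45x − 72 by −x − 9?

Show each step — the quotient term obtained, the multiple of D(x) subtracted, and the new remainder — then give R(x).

R(x) = 9

Step 1: lead(2x⁵ + 9x⁴ − 89x³ − 76x² − 45x − 72) ÷ lead(D) = 2x⁵ ÷ −x = −2x⁴. Subtract (−2x⁴)·D = 2x⁵ + 18x⁴. Remainder: −9x⁴ − 89x³ − 76x² − 45x − 72.
Step 2: lead(−9x⁴ − 89x³ − 76x² − 45x − 72) ÷ lead(D) = −9x⁴ ÷ −x = 9x³. Subtract (9x³)·D = −9x⁴ − 81x³. Remainder: −8x³ − 76x² − 45x − 72.
Step 3: lead(−8x³ − 76x² − 45x − 72) ÷ lead(D) = −8x³ ÷ −x = 8x². Subtract (8x²)·D = −8x³ − 72x². Remainder: −4x² − 45x − 72.
Step 4: lead(−4x² − 45x − 72) ÷ lead(D) = −4x² ÷ −x = 4x. Subtract (4x)·D = −4x² − 36x. Remainder: −9x − 72.
Step 5: lead(−9x − 72) ÷ lead(D) = −9x ÷ −x = 9. Subtract (9)·D = −9x − 81. Remainder: 9.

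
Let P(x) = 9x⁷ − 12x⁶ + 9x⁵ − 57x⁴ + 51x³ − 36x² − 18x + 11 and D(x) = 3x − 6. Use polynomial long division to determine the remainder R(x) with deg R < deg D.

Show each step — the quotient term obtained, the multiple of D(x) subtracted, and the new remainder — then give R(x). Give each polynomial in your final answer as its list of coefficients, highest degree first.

Step 1: lead(9x⁷ − 12x⁶ + 9x⁵ − 57x⁴ + 51x³ − 36x² − 18x + 11) ÷ lead(D) = 9x⁷ ÷ 3x = 3x⁶. Subtract (3x⁶)·D = 9x⁷ − 18x⁶. Remainder: 6x⁶ + 9x⁵ − 57x⁴ + 51x³ − 36x² − 18x + 11.
Step 2: lead(6x⁶ + 9x⁵ − 57x⁴ + 51x³ − 36x² − 18x + 11) ÷ lead(D) = 6x⁶ ÷ 3x = 2x⁵. Subtract (2x⁵)·D = 6x⁶ − 12x⁵. Remainder: 21x⁵ − 57x⁴ + 51x³ − 36x² − 18x + 11.
Step 3: lead(21x⁵ − 57x⁴ + 51x³ − 36x² − 18x + 11) ÷ lead(D) = 21x⁵ ÷ 3x = 7x⁴. Subtract (7x⁴)·D = 21x⁵ − 42x⁴. Remainder: −15x⁴ + 51x³ − 36x² − 18x + 11.
Step 4: lead(−15x⁴ + 51x³ − 36x² − 18x + 11) ÷ lead(D) = −15x⁴ ÷ 3x = −5x³. Subtract (−5x³)·D = −15x⁴ + 30x³. Remainder: 21x³ − 36x² − 18x + 11.
Step 5: lead(21x³ − 36x² − 18x + 11) ÷ lead(D) = 21x³ ÷ 3x = 7x². Subtract (7x²)·D = 21x³ − 42x². Remainder: 6x² − 18x + 11.
Step 6: lead(6x² − 18x + 11) ÷ lead(D) = 6x² ÷ 3x = 2x. Subtract (2x)·D = 6x² − 12x. Remainder: −6x + 11.
Step 7: lead(−6x + 11) ÷ lead(D) = −6x ÷ 3x = −2. Subtract (−2)·D = −6x + 12. Remainder: −1.

R = [-1]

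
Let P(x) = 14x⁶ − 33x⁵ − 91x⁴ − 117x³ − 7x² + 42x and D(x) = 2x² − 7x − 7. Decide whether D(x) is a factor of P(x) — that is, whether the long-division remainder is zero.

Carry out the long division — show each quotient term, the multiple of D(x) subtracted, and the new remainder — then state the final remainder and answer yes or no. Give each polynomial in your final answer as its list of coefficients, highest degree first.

Step 1: lead(14x⁶ − 33x⁵ − 91x⁴ − 117x³ − 7x² + 42x) ÷ lead(D) = 14x⁶ ÷ 2x² = 7x⁴. Subtract (7x⁴)·D = 14x⁶ − 49x⁵ − 49x⁴. Remainder: 16x⁵ − 42x⁴ − 117x³ − 7x² + 42x.
Step 2: lead(16x⁵ − 42x⁴ − 117x³ − 7x² + 42x) ÷ lead(D) = 16x⁵ ÷ 2x² = 8x³. Subtract (8x³)·D = 16x⁵ − 56x⁴ − 56x³. Remainder: 14x⁴ − 61x³ − 7x² + 42x.
Step 3: lead(14x⁴ − 61x³ − 7x² + 42x) ÷ lead(D) = 14x⁴ ÷ 2x² = 7x². Subtract (7x²)·D = 14x⁴ − 49x³ − 49x². Remainder: −12x³ + 42x² + 42x.
Step 4: lead(−12x³ + 42x² + 42x) ÷ lead(D) = −12x³ ÷ 2x² = −6x. Subtract (−6x)·D = −12x³ + 42x² + 42x. Remainder: 0.

R = [0], so D(x) is a factor of P(x). yes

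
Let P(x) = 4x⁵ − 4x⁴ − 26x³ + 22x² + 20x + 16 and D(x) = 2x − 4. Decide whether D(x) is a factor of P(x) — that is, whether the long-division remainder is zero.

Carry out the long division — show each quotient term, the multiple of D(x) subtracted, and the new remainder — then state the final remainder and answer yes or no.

Step 1: lead(4x⁵ − 4x⁴ − 26x³ + 22x² + 20x + 16) ÷ lead(D) = 4x⁵ ÷ 2x = 2x⁴. Subtract (2x⁴)·D = 4x⁵ − 8x⁴. Remainder: 4x⁴ − 26x³ + 22x² + 20x + 16.
Step 2: lead(4x⁴ − 26x³ + 22x² + 20x + 16) ÷ lead(D) = 4x⁴ ÷ 2x = 2x³. Subtract (2x³)·D = 4x⁴ − 8x³. Remainder: −18x³ + 22x² + 20x + 16.
Step 3: lead(−18x³ + 22x² + 20x + 16) ÷ lead(D) = −18x³ ÷ 2x = −9x². Subtract (−9x²)·D = −18x³ + 36x². Remainder: −14x² + 20x + 16.
Step 4: lead(−14x² + 20x + 16) ÷ lead(D) = −14x² ÷ 2x = −7x. Subtract (−7x)·D = −14x² + 28x. Remainder: −8x + 16.
Step 5: lead(−8x + 16) ÷ lead(D) = −8x ÷ 2x = −4. Subtract (−4)·D = −8x + 16. Remainder: 0.

R(x) = 0, so D(x) is a factor of P(x). yes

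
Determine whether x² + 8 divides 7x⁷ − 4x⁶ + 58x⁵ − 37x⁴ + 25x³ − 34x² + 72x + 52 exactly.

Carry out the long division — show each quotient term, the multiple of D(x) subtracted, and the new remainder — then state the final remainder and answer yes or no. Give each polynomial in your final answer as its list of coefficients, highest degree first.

R = [4], so D(x) is not a factor of P(x). no

Step 1: lead(7x⁷ − 4x⁶ + 58x⁵ − 37x⁴ + 25x³ − 34x² + 72x + 52) ÷ lead(D) = 7x⁷ ÷ x² = 7x⁵. Subtract (7x⁵)·D = 7x⁷ + 56x⁵. Remainder: −4x⁶ + 2x⁵ − 37x⁴ + 25x³ − 34x² + 72x + 52.
Step 2: lead(−4x⁶ + 2x⁵ − 37x⁴ + 25x³ − 34x² + 72x + 52) ÷ lead(D) = −4x⁶ ÷ x² = −4x⁴. Subtract (−4x⁴)·D = −4x⁶ − 32x⁴. Remainder: 2x⁵ − 5x⁴ + 25x³ − 34x² + 72x + 52.
Step 3: lead(2x⁵ − 5x⁴ + 25x³ − 34x² + 72x + 52) ÷ lead(D) = 2x⁵ ÷ x² = 2x³. Subtract (2x³)·D = 2x⁵ + 16x³. Remainder: −5x⁴ + 9x³ − 34x² + 72x + 52.
Step 4: lead(−5x⁴ + 9x³ − 34x² + 72x + 52) ÷ lead(D) = −5x⁴ ÷ x² = −5x². Subtract (−5x²)·D = −5x⁴ − 40x². Remainder: 9x³ + 6x² + 72x + 52.
Step 5: lead(9x³ + 6x² + 72x + 52) ÷ lead(D) = 9x³ ÷ x² = 9x. Subtract (9x)·D = 9x³ + 72x. Remainder: 6x² + 52.
Step 6: lead(6x² + 52) ÷ lead(D) = 6x² ÷ x² = 6. Subtract (6)·D = 6x² + 48. Remainder: 4.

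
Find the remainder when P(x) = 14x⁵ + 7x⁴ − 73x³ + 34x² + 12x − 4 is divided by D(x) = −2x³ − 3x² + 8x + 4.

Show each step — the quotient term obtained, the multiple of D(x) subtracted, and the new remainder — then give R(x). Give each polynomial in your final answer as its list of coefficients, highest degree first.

Step 1: lead(14x⁵ + 7x⁴ − 73x³ + 34x² + 12x − 4) ÷ lead(D) = 14x⁵ ÷ −2x³ = −7x². Subtract (−7x²)·D = 14x⁵ + 21x⁴ − 56x³ − 28x². Remainder: −14x⁴ − 17x³ + 62x² + 12x − 4.
Step 2: lead(−14x⁴ − 17x³ + 62x² + 12x − 4) ÷ lead(D) = −14x⁴ ÷ −2x³ = 7x. Subtract (7x)·D = −14x⁴ − 21x³ + 56x² + 28x. Remainder: 4x³ + 6x² − 16x − 4.
Step 3: lead(4x³ + 6x² − 16x − 4) ÷ lead(D) = 4x³ ÷ −2x³ = −2. Subtract (−2)·D = 4x³ + 6x² − 16x − 8. Remainder: 4.

R = [4]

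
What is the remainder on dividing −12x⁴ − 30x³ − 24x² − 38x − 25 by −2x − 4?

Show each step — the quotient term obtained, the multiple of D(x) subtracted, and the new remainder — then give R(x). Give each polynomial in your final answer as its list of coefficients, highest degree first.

R = [3]

Step 1: lead(−12x⁴ − 30x³ − 24x² − 38x − 25) ÷ lead(D) = −12x⁴ ÷ −2x = 6x³. Subtract (6x³)·D = −12x⁴ − 24x³. Remainder: −6x³ − 24x² − 38x − 25.
Step 2: lead(−6x³ − 24x² − 38x − 25) ÷ lead(D) = −6x³ ÷ −2x = 3x². Subtract (3x²)·D = −6x³ − 12x². Remainder: −12x² − 38x − 25.
Step 3: lead(−12x² − 38x − 25) ÷ lead(D) = −12x² ÷ −2x = 6x. Subtract (6x)·D = −12x² − 24x. Remainder: −14x − 25.
Step 4: lead(−14x − 25) ÷ lead(D) = −14x ÷ −2x = 7. Subtract (7)·D = −14x − 28. Remainder: 3.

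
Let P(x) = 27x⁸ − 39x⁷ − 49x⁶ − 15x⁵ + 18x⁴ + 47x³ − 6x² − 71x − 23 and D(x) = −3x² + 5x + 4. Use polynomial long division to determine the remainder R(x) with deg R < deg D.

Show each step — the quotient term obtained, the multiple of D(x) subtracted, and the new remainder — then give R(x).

R(x) = −8x + 5

Step 1: lead(27x⁸ − 39x⁷ − 49x⁶ − 15x⁵ + 18x⁴ + 47x³ − 6x² − 71x − 23) ÷ lead(D) = 27x⁸ ÷ −3x² = −9x⁶. Subtract (−9x⁶)·D = 27x⁸ − 45x⁷ − 36x⁶. Remainder: 6x⁷ − 13x⁶ − 15x⁵ + 18x⁴ + 47x³ − 6x² − 71x − 23.
Step 2: lead(6x⁷ − 13x⁶ − 15x⁵ + 18x⁴ + 47x³ − 6x² − 71x − 23) ÷ lead(D) = 6x⁷ ÷ −3x² = −2x⁵. Subtract (−2x⁵)·D = 6x⁷ − 10x⁶ − 8x⁵. Remainder: −3x⁶ − 7x⁵ + 18x⁴ + 47x³ − 6x² − 71x − 23.
Step 3: lead(−3x⁶ − 7x⁵ + 18x⁴ + 47x³ − 6x² − 71x − 23) ÷ lead(D) = −3x⁶ ÷ −3x² = x⁴. Subtract (x⁴)·D = −3x⁶ + 5x⁵ + 4x⁴. Remainder: −12x⁵ + 14x⁴ + 47x³ − 6x² − 71x − 23.
Step 4: lead(−12x⁵ + 14x⁴ + 47x³ − 6x² − 71x − 23) ÷ lead(D) = −12x⁵ ÷ −3x² = 4x³. Subtract (4x³)·D = −12x⁵ + 20x⁴ + 16x³. Remainder: −6x⁴ + 31x³ − 6x² − 71x − 23.
Step 5: lead(−6x⁴ + 31x³ − 6x² − 71x − 23) ÷ lead(D) = −6x⁴ ÷ −3x² = 2x². Subtract (2x²)·D = −6x⁴ + 10x³ + 8x². Remainder: 21x³ − 14x² − 71x − 23.
Step 6: lead(21x³ − 14x² − 71x − 23) ÷ lead(D) = 21x³ ÷ −3x² = −7x. Subtract (−7x)·D = 21x³ − 35x² − 28x. Remainder: 21x² − 43x − 23.
Step 7: lead(21x² − 43x − 23) ÷ lead(D) = 21x² ÷ −3x² = −7. Subtract (−7)·D = 21x² − 35x − 28. Remainder: −8x + 5.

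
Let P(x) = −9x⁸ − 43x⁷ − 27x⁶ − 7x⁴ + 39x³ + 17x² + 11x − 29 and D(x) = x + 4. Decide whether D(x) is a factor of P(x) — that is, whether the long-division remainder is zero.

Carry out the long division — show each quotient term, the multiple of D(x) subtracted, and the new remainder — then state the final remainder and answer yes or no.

Step 1: lead(−9x⁸ − 43x⁷ − 27x⁶ − 7x⁴ + 39x³ + 17x² + 11x − 29) ÷ lead(D) = −9x⁸ ÷ x = −9x⁷. Subtract (−9x⁷)·D = −9x⁸ − 36x⁷. Remainder: −7x⁷ − 27x⁶ − 7x⁴ + 39x³ + 17x² + 11x − 29.
Step 2: lead(−7x⁷ − 27x⁶ − 7x⁴ + 39x³ + 17x² + 11x − 29) ÷ lead(D) = −7x⁷ ÷ x = −7x⁶. Subtract (−7x⁶)·D = −7x⁷ − 28x⁶. Remainder: x⁶ − 7x⁴ + 39x³ + 17x² + 11x − 29.
Step 3: lead(x⁶ − 7x⁴ + 39x³ + 17x² + 11x − 29) ÷ lead(D) = x⁶ ÷ x = x⁵. Subtract (x⁵)·D = x⁶ + 4x⁵. Remainder: −4x⁵ − 7x⁴ + 39x³ + 17x² + 11x − 29.
Step 4: lead(−4x⁵ − 7x⁴ + 39x³ + 17x² + 11x − 29) ÷ lead(D) = −4x⁵ ÷ x = −4x⁴. Subtract (−4x⁴)·D = −4x⁵ − 16x⁴. Remainder: 9x⁴ + 39x³ + 17x² + 11x − 29.
Step 5: lead(9x⁴ + 39x³ + 17x² + 11x − 29) ÷ lead(D) = 9x⁴ ÷ x = 9x³. Subtract (9x³)·D = 9x⁴ + 36x³. Remainder: 3x³ + 17x² + 11x − 29.
Step 6: lead(3x³ + 17x² + 11x − 29) ÷ lead(D) = 3x³ ÷ x = 3x². Subtract (3x²)·D = 3x³ + 12x². Remainder: 5x² + 11x − 29.
Step 7: lead(5x² + 11x − 29) ÷ lead(D) = 5x² ÷ x = 5x. Subtract (5x)·D = 5x² + 20x. Remainder: −9x − 29.
Step 8: lead(−9x − 29) ÷ lead(D) = −9x ÷ x = −9. Subtract (−9)·D = −9x − 36. Remainder: 7.

R(x) = 7, so D(x) is not a factor of P(x). no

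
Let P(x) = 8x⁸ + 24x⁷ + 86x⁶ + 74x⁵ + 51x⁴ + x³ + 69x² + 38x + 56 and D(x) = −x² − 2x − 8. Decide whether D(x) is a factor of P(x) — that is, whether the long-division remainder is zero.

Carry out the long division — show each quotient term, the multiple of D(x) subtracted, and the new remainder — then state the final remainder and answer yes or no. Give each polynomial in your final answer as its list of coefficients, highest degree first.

R = [0], so D(x) is a factor of P(x). yes

Step 1: lead(8x⁸ + 24x⁷ + 86x⁶ + 74x⁵ + 51x⁴ + x³ + 69x² + 38x + 56) ÷ lead(D) = 8x⁸ ÷ −x² = −8x⁶. Subtract (−8x⁶)·D = 8x⁸ + 16x⁷ + 64x⁶. Remainder: 8x⁷ + 22x⁶ + 74x⁵ + 51x⁴ + x³ + 69x² + 38x + 56.
Step 2: lead(8x⁷ + 22x⁶ + 74x⁵ + 51x⁴ + x³ + 69x² + 38x + 56) ÷ lead(D) = 8x⁷ ÷ −x² = −8x⁵. Subtract (−8x⁵)·D = 8x⁷ + 16x⁶ + 64x⁵. Remainder: 6x⁶ + 10x⁵ + 51x⁴ + x³ + 69x² + 38x + 56.
Step 3: lead(6x⁶ + 10x⁵ + 51x⁴ + x³ + 69x² + 38x + 56) ÷ lead(D) = 6x⁶ ÷ −x² = −6x⁴. Subtract (−6x⁴)·D = 6x⁶ + 12x⁵ + 48x⁴. Remainder: −2x⁵ + 3x⁴ + x³ + 69x² + 38x + 56.
Step 4: lead(−2x⁵ + 3x⁴ + x³ + 69x² + 38x + 56) ÷ lead(D) = −2x⁵ ÷ −x² = 2x³. Subtract (2x³)·D = −2x⁵ − 4x⁴ − 16x³. Remainder: 7x⁴ + 17x³ + 69x² + 38x + 56.
Step 5: lead(7x⁴ + 17x³ + 69x² + 38x + 56) ÷ lead(D) = 7x⁴ ÷ −x² = −7x². Subtract (−7x²)·D = 7x⁴ + 14x³ + 56x². Remainder: 3x³ + 13x² + 38x + 56.
Step 6: lead(3x³ + 13x² + 38x + 56) ÷ lead(D) = 3x³ ÷ −x² = −3x. Subtract (−3x)·D = 3x³ + 6x² + 24x. Remainder: 7x² + 14x + 56.
Step 7: lead(7x² + 14x + 56) ÷ lead(D) = 7x² ÷ −x² = −7. Subtract (−7)·D = 7x² + 14x + 56. Remainder: 0.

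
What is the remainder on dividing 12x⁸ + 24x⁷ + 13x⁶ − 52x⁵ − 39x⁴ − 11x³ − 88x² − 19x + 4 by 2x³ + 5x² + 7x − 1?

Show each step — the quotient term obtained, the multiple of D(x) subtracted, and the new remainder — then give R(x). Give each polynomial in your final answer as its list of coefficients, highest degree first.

Step 1: lead(12x⁸ + 24x⁷ + 13x⁶ − 52x⁵ − 39x⁴ − 11x³ − 88x² − 19x + 4) ÷ lead(D) = 12x⁸ ÷ 2x³ = 6x⁵. Subtract (6x⁵)·D = 12x⁸ + 30x⁷ + 42x⁶ − 6x⁵. Remainder: −6x⁷ − 29x⁶ − 46x⁵ − 39x⁴ − 11x³ − 88x² − 19x + 4.
Step 2: lead(−6x⁷ − 29x⁶ − 46x⁵ − 39x⁴ − 11x³ − 88x² − 19x + 4) ÷ lead(D) = −6x⁷ ÷ 2x³ = −3x⁴. Subtract (−3x⁴)·D = −6x⁷ − 15x⁶ − 21x⁵ + 3x⁴. Remainder: −14x⁶ − 25x⁵ − 42x⁴ − 11x³ − 88x² − 19x + 4.
Step 3: lead(−14x⁶ − 25x⁵ − 42x⁴ − 11x³ − 88x² − 19x + 4) ÷ lead(D) = −14x⁶ ÷ 2x³ = −7x³. Subtract (−7x³)·D = −14x⁶ − 35x⁵ − 49x⁴ + 7x³. Remainder: 10x⁵ + 7x⁴ − 18x³ − 88x² − 19x + 4.
Step 4: lead(10x⁵ + 7x⁴ − 18x³ − 88x² − 19x + 4) ÷ lead(D) = 10x⁵ ÷ 2x³ = 5x². Subtract (5x²)·D = 10x⁵ + 25x⁴ + 35x³ − 5x². Remainder: −18x⁴ − 53x³ − 83x² − 19x + 4.
Step 5: lead(−18x⁴ − 53x³ − 83x² − 19x + 4) ÷ lead(D) = −18x⁴ ÷ 2x³ = −9x. Subtract (−9x)·D = −18x⁴ − 45x³ − 63x² + 9x. Remainder: −8x³ − 20x² − 28x + 4.
Step 6: lead(−8x³ − 20x² − 28x + 4) ÷ lead(D) = −8x³ ÷ 2x³ = −4. Subtract (−4)·D = −8x³ − 20x² − 28x + 4. Remainder: 0.

R = [0]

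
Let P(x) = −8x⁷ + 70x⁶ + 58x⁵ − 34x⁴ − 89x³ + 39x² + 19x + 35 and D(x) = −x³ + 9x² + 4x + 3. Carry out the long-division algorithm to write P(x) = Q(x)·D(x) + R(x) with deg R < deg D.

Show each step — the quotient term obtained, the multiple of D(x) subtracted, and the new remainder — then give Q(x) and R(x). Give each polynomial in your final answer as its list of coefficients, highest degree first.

Q = [8, 2, -8, -6, 9]; R = [6, 1, 8]

Step 1: lead(−8x⁷ + 70x⁶ + 58x⁵ − 34x⁴ − 89x³ + 39x² + 19x + 35) ÷ lead(D) = −8x⁷ ÷ −x³ = 8x⁴. Subtract (8x⁴)·D = −8x⁷ + 72x⁶ + 32x⁵ + 24x⁴. Remainder: −2x⁶ + 26x⁵ − 58x⁴ − 89x³ + 39x² + 19x + 35.
Step 2: lead(−2x⁶ + 26x⁵ − 58x⁴ − 89x³ + 39x² + 19x + 35) ÷ lead(D) = −2x⁶ ÷ −x³ = 2x³. Subtract (2x³)·D = −2x⁶ + 18x⁵ + 8x⁴ + 6x³. Remainder: 8x⁵ − 66x⁴ − 95x³ + 39x² + 19x + 35.
Step 3: lead(8x⁵ − 66x⁴ − 95x³ + 39x² + 19x + 35) ÷ lead(D) = 8x⁵ ÷ −x³ = −8x². Subtract (−8x²)·D = 8x⁵ − 72x⁴ − 32x³ − 24x². Remainder: 6x⁴ − 63x³ + 63x² + 19x + 35.
Step 4: lead(6x⁴ − 63x³ + 63x² + 19x + 35) ÷ lead(D) = 6x⁴ ÷ −x³ = −6x. Subtract (−6x)·D = 6x⁴ − 54x³ − 24x² − 18x. Remainder: −9x³ + 87x² + 37x + 35.
Step 5: lead(−9x³ + 87x² + 37x + 35) ÷ lead(D) = −9x³ ÷ −x³ = 9. Subtract (9)·D = −9x³ + 81x² + 36x + 27. Remainder: 6x² + x + 8.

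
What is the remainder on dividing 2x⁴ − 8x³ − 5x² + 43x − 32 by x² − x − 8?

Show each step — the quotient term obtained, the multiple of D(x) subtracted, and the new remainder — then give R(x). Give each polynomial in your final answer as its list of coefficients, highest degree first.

R = [8]

Step 1: lead(2x⁴ − 8x³ − 5x² + 43x − 32) ÷ lead(D) = 2x⁴ ÷ x² = 2x². Subtract (2x²)·D = 2x⁴ − 2x³ − 16x². Remainder: −6x³ + 11x² + 43x − 32.
Step 2: lead(−6x³ + 11x² + 43x − 32) ÷ lead(D) = −6x³ ÷ x² = −6x. Subtract (−6x)·D = −6x³ + 6x² + 48x. Remainder: 5x² − 5x − 32.
Step 3: lead(5x² − 5x − 32) ÷ lead(D) = 5x² ÷ x² = 5. Subtract (5)·D = 5x² − 5x − 40. Remainder: 8.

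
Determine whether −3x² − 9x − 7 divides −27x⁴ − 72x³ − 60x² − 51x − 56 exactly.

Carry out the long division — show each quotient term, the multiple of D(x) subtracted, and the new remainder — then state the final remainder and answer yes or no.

R(x) = 0, so D(x) is a factor of P(x). yes

Step 1: lead(−27x⁴ − 72x³ − 60x² − 51x − 56) ÷ lead(D) = −27x⁴ ÷ −3x² = 9x². Subtract (9x²)·D = −27x⁴ − 81x³ − 63x². Remainder: 9x³ + 3x² − 51x − 56.
Step 2: lead(9x³ + 3x² − 51x − 56) ÷ lead(D) = 9x³ ÷ −3x² = −3x. Subtract (−3x)·D = 9x³ + 27x² + 21x. Remainder: −24x² − 72x − 56.
Step 3: lead(−24x² − 72x − 56) ÷ lead(D) = −24x² ÷ −3x² = 8. Subtract (8)·D = −24x² − 72x − 56. Remainder: 0.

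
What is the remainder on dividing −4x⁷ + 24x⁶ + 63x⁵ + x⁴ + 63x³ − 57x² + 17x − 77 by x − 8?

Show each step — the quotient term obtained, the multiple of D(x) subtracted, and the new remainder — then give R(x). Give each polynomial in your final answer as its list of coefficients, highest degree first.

Step 1: lead(−4x⁷ + 24x⁶ + 63x⁵ + x⁴ + 63x³ − 57x² + 17x − 77) ÷ lead(D) = −4x⁷ ÷ x = −4x⁶. Subtract (−4x⁶)·D = −4x⁷ + 32x⁶. Remainder: −8x⁶ + 63x⁵ + x⁴ + 63x³ − 57x² + 17x − 77.
Step 2: lead(−8x⁶ + 63x⁵ + x⁴ + 63x³ − 57x² + 17x − 77) ÷ lead(D) = −8x⁶ ÷ x = −8x⁵. Subtract (−8x⁵)·D = −8x⁶ + 64x⁵. Remainder: −x⁵ + x⁴ + 63x³ − 57x² + 17x − 77.
Step 3: lead(−x⁵ + x⁴ + 63x³ − 57x² + 17x − 77) ÷ lead(D) = −x⁵ ÷ x = −x⁴. Subtract (−x⁴)·D = −x⁵ + 8x⁴. Remainder: −7x⁴ + 63x³ − 57x² + 17x − 77.
Step 4: lead(−7x⁴ + 63x³ − 57x² + 17x − 77) ÷ lead(D) = −7x⁴ ÷ x = −7x³. Subtract (−7x³)·D = −7x⁴ + 56x³. Remainder: 7x³ − 57x² + 17x − 77.
Step 5: lead(7x³ − 57x² + 17x − 77) ÷ lead(D) = 7x³ ÷ x = 7x². Subtract (7x²)·D = 7x³ − 56x². Remainder: −x² + 17x − 77.
Step 6: lead(−x² + 17x − 77) ÷ lead(D) = −x² ÷ x = −x. Subtract (−x)·D = −x² + 8x. Remainder: 9x − 77.
Step 7: lead(9x − 77) ÷ lead(D) = 9x ÷ x = 9. Subtract (9)·D = 9x − 72. Remainder: −5.

R = [-5]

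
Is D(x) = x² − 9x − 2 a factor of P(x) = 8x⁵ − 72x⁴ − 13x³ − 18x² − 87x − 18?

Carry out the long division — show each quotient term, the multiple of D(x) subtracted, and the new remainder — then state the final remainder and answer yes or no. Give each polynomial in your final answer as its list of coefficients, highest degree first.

R = [0], so D(x) is a factor of P(x). yes

Step 1: lead(8x⁵ − 72x⁴ − 13x³ − 18x² − 87x − 18) ÷ lead(D) = 8x⁵ ÷ x² = 8x³. Subtract (8x³)·D = 8x⁵ − 72x⁴ − 16x³. Remainder: 3x³ − 18x² − 87x − 18.
Step 2: lead(3x³ − 18x² − 87x − 18) ÷ lead(D) = 3x³ ÷ x² = 3x. Subtract (3x)·D = 3x³ − 27x² − 6x. Remainder: 9x² − 81x − 18.
Step 3: lead(9x² − 81x − 18) ÷ lead(D) = 9x² ÷ x² = 9. Subtract (9)·D = 9x² − 81x − 18. Remainder: 0.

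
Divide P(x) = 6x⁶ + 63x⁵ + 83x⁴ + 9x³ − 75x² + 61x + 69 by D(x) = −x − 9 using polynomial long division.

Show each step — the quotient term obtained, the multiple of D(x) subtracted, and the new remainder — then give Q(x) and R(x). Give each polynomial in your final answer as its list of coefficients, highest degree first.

Q = [-6, -9, -2, 9, -6, -7]; R = [6]

Step 1: lead(6x⁶ + 63x⁵ + 83x⁴ + 9x³ − 75x² + 61x + 69) ÷ lead(D) = 6x⁶ ÷ −x = −6x⁵. Subtract (−6x⁵)·D = 6x⁶ + 54x⁵. Remainder: 9x⁵ + 83x⁴ + 9x³ − 75x² + 61x + 69.
Step 2: lead(9x⁵ + 83x⁴ + 9x³ − 75x² + 61x + 69) ÷ lead(D) = 9x⁵ ÷ −x = −9x⁴. Subtract (−9x⁴)·D = 9x⁵ + 81x⁴. Remainder: 2x⁴ + 9x³ − 75x² + 61x + 69.
Step 3: lead(2x⁴ + 9x³ − 75x² + 61x + 69) ÷ lead(D) = 2x⁴ ÷ −x = −2x³. Subtract (−2x³)·D = 2x⁴ + 18x³. Remainder: −9x³ − 75x² + 61x + 69.
Step 4: lead(−9x³ − 75x² + 61x + 69) ÷ lead(D) = −9x³ ÷ −x = 9x². Subtract (9x²)·D = −9x³ − 81x². Remainder: 6x² + 61x + 69.
Step 5: lead(6x² + 61x + 69) ÷ lead(D) = 6x² ÷ −x = −6x. Subtract (−6x)·D = 6x² + 54x. Remainder: 7x + 69.
Step 6: lead(7x + 69) ÷ lead(D) = 7x ÷ −x = −7. Subtract (−7)·D = 7x + 63. Remainder: 6.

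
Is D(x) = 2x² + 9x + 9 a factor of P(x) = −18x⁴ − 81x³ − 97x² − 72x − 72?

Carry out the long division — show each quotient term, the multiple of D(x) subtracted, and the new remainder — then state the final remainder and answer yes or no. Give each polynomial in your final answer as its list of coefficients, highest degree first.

Step 1: lead(−18x⁴ − 81x³ − 97x² − 72x − 72) ÷ lead(D) = −18x⁴ ÷ 2x² = −9x². Subtract (−9x²)·D = −18x⁴ − 81x³ − 81x². Remainder: −16x² − 72x − 72.
Step 2: lead(−16x² − 72x − 72) ÷ lead(D) = −16x² ÷ 2x² = −8. Subtract (−8)·D = −16x² − 72x − 72. Remainder: 0.

R = [0], so D(x) is a factor of P(x). yes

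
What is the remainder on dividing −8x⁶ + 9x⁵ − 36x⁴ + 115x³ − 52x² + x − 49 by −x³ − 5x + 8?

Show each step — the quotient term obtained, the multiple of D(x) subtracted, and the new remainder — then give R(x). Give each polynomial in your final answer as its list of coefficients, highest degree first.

R = [3, -1]

Step 1: lead(−8x⁶ + 9x⁵ − 36x⁴ + 115x³ − 52x² + x − 49) ÷ lead(D) = −8x⁶ ÷ −x³ = 8x³. Subtract (8x³)·D = −8x⁶ − 40x⁴ + 64x³. Remainder: 9x⁵ + 4x⁴ + 51x³ − 52x² + x − 49.
Step 2: lead(9x⁵ + 4x⁴ + 51x³ − 52x² + x − 49) ÷ lead(D) = 9x⁵ ÷ −x³ = −9x². Subtract (−9x²)·D = 9x⁵ + 45x³ − 72x². Remainder: 4x⁴ + 6x³ + 20x² + x − 49.
Step 3: lead(4x⁴ + 6x³ + 20x² + x − 49) ÷ lead(D) = 4x⁴ ÷ −x³ = −4x. Subtract (−4x)·D = 4x⁴ + 20x² − 32x. Remainder: 6x³ + 33x − 49.
Step 4: lead(6x³ + 33x − 49) ÷ lead(D) = 6x³ ÷ −x³ = −6. Subtract (−6)·D = 6x³ + 30x − 48. Remainder: 3x − 1.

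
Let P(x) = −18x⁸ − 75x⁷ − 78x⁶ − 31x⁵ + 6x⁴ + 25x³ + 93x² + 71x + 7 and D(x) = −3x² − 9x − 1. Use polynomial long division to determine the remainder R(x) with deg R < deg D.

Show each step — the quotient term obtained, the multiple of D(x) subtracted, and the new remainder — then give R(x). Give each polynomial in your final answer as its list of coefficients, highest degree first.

R = [0]

Step 1: lead(−18x⁸ − 75x⁷ − 78x⁶ − 31x⁵ + 6x⁴ + 25x³ + 93x² + 71x + 7) ÷ lead(D) = −18x⁸ ÷ −3x² = 6x⁶. Subtract (6x⁶)·D = −18x⁸ − 54x⁷ − 6x⁶. Remainder: −21x⁷ − 72x⁶ − 31x⁵ + 6x⁴ + 25x³ + 93x² + 71x + 7.
Step 2: lead(−21x⁷ − 72x⁶ − 31x⁵ + 6x⁴ + 25x³ + 93x² + 71x + 7) ÷ lead(D) = −21x⁷ ÷ −3x² = 7x⁵. Subtract (7x⁵)·D = −21x⁷ − 63x⁶ − 7x⁵. Remainder: −9x⁶ − 24x⁵ + 6x⁴ + 25x³ + 93x² + 71x + 7.
Step 3: lead(−9x⁶ − 24x⁵ + 6x⁴ + 25x³ + 93x² + 71x + 7) ÷ lead(D) = −9x⁶ ÷ −3x² = 3x⁴. Subtract (3x⁴)·D = −9x⁶ − 27x⁵ − 3x⁴. Remainder: 3x⁵ + 9x⁴ + 25x³ + 93x² + 71x + 7.
Step 4: lead(3x⁵ + 9x⁴ + 25x³ + 93x² + 71x + 7) ÷ lead(D) = 3x⁵ ÷ −3x² = −x³. Subtract (−x³)·D = 3x⁵ + 9x⁴ + x³. Remainder: 24x³ + 93x² + 71x + 7.
Step 5: lead(24x³ + 93x² + 71x + 7) ÷ lead(D) = 24x³ ÷ −3x² = −8x. Subtract (−8x)·D = 24x³ + 72x² + 8x. Remainder: 21x² + 63x + 7.
Step 6: lead(21x² + 63x + 7) ÷ lead(D) = 21x² ÷ −3x² = −7. Subtract (−7)·D = 21x² + 63x + 7. Remainder: 0.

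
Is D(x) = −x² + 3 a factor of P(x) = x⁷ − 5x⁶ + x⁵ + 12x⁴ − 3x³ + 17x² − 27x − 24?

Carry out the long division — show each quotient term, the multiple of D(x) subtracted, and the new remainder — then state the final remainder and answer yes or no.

R(x) = 0, so D(x) is a factor of P(x). yes

Step 1: lead(x⁷ − 5x⁶ + x⁵ + 12x⁴ − 3x³ + 17x² − 27x − 24) ÷ lead(D) = x⁷ ÷ −x² = −x⁵. Subtract (−x⁵)·D = x⁷ − 3x⁵. Remainder: −5x⁶ + 4x⁵ + 12x⁴ − 3x³ + 17x² − 27x − 24.
Step 2: lead(−5x⁶ + 4x⁵ + 12x⁴ − 3x³ + 17x² − 27x − 24) ÷ lead(D) = −5x⁶ ÷ −x² = 5x⁴. Subtract (5x⁴)·D = −5x⁶ + 15x⁴. Remainder: 4x⁵ − 3x⁴ − 3x³ + 17x² − 27x − 24.
Step 3: lead(4x⁵ − 3x⁴ − 3x³ + 17x² − 27x − 24) ÷ lead(D) = 4x⁵ ÷ −x² = −4x³. Subtract (−4x³)·D = 4x⁵ − 12x³. Remainder: −3x⁴ + 9x³ + 17x² − 27x − 24.
Step 4: lead(−3x⁴ + 9x³ + 17x² − 27x − 24) ÷ lead(D) = −3x⁴ ÷ −x² = 3x². Subtract (3x²)·D = −3x⁴ + 9x². Remainder: 9x³ + 8x² − 27x − 24.
Step 5: lead(9x³ + 8x² − 27x − 24) ÷ lead(D) = 9x³ ÷ −x² = −9x. Subtract (−9x)·D = 9x³ − 27x. Remainder: 8x² − 24.
Step 6: lead(8x² − 24) ÷ lead(D) = 8x² ÷ −x² = −8. Subtract (−8)·D = 8x² − 24. Remainder: 0.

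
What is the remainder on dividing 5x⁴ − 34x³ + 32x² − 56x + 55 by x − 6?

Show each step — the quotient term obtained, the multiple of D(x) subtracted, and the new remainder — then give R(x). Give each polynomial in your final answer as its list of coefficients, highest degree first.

Step 1: lead(5x⁴ − 34x³ + 32x² − 56x + 55) ÷ lead(D) = 5x⁴ ÷ x = 5x³. Subtract (5x³)·D = 5x⁴ − 30x³. Remainder: −4x³ + 32x² − 56x + 55.
Step 2: lead(−4x³ + 32x² − 56x + 55) ÷ lead(D) = −4x³ ÷ x = −4x². Subtract (−4x²)·D = −4x³ + 24x². Remainder: 8x² − 56x + 55.
Step 3: lead(8x² − 56x + 55) ÷ lead(D) = 8x² ÷ x = 8x. Subtract (8x)·D = 8x² − 48x. Remainder: −8x + 55.
Step 4: lead(−8x + 55) ÷ lead(D) = −8x ÷ x = −8. Subtract (−8)·D = −8x + 48. Remainder: 7.

R = [7]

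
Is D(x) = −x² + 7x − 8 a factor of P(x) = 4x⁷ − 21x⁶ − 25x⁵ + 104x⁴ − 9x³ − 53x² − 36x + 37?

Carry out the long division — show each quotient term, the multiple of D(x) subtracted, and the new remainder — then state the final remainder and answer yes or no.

Step 1: lead(4x⁷ − 21x⁶ − 25x⁵ + 104x⁴ − 9x³ − 53x² − 36x + 37) ÷ lead(D) = 4x⁷ ÷ −x² = −4x⁵. Subtract (−4x⁵)·D = 4x⁷ − 28x⁶ + 32x⁵. Remainder: 7x⁶ − 57x⁵ + 104x⁴ − 9x³ − 53x² − 36x + 37.
Step 2: lead(7x⁶ − 57x⁵ + 104x⁴ − 9x³ − 53x² − 36x + 37) ÷ lead(D) = 7x⁶ ÷ −x² = −7x⁴. Subtract (−7x⁴)·D = 7x⁶ − 49x⁵ + 56x⁴. Remainder: −8x⁵ + 48x⁴ − 9x³ − 53x² − 36x + 37.
Step 3: lead(−8x⁵ + 48x⁴ − 9x³ − 53x² − 36x + 37) ÷ lead(D) = −8x⁵ ÷ −x² = 8x³. Subtract (8x³)·D = −8x⁵ + 56x⁴ − 64x³. Remainder: −8x⁴ + 55x³ − 53x² − 36x + 37.
Step 4: lead(−8x⁴ + 55x³ − 53x² − 36x + 37) ÷ lead(D) = −8x⁴ ÷ −x² = 8x². Subtract (8x²)·D = −8x⁴ + 56x³ − 64x². Remainder: −x³ + 11x² − 36x + 37.
Step 5: lead(−x³ + 11x² − 36x + 37) ÷ lead(D) = −x³ ÷ −x² = x. Subtract (x)·D = −x³ + 7x² − 8x. Remainder: 4x² − 28x + 37.
Step 6: lead(4x² − 28x + 37) ÷ lead(D) = 4x² ÷ −x² = −4. Subtract (−4)·D = 4x² − 28x + 32. Remainder: 5.

R(x) = 5, so D(x) is not a factor of P(x). no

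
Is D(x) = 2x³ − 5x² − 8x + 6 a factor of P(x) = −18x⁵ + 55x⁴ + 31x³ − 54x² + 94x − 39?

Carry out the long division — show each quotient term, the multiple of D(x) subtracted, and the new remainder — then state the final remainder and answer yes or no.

R(x) = 9, so D(x) is not a factor of P(x). no

Step 1: lead(−18x⁵ + 55x⁴ + 31x³ − 54x² + 94x − 39) ÷ lead(D) = −18x⁵ ÷ 2x³ = −9x². Subtract (−9x²)·D = −18x⁵ + 45x⁴ + 72x³ − 54x². Remainder: 10x⁴ − 41x³ + 94x − 39.
Step 2: lead(10x⁴ − 41x³ + 94x − 39) ÷ lead(D) = 10x⁴ ÷ 2x³ = 5x. Subtract (5x)·D = 10x⁴ − 25x³ − 40x² + 30x. Remainder: −16x³ + 40x² + 64x − 39.
Step 3: lead(−16x³ + 40x² + 64x − 39) ÷ lead(D) = −16x³ ÷ 2x³ = −8. Subtract (−8)·D = −16x³ + 40x² + 64x − 48. Remainder: 9.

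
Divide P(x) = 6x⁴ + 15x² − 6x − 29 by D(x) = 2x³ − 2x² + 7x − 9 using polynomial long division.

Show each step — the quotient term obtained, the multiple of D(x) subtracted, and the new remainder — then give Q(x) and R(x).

Step 1: lead(6x⁴ + 15x² − 6x − 29) ÷ lead(D) = 6x⁴ ÷ 2x³ = 3x. Subtract (3x)·D = 6x⁴ − 6x³ + 21x² − 27x. Remainder: 6x³ − 6x² + 21x − 29.
Step 2: lead(6x³ − 6x² + 21x − 29) ÷ lead(D) = 6x³ ÷ 2x³ = 3. Subtract (3)·D = 6x³ − 6x² + 21x − 27. Remainder: −2.

Q(x) = 3x + 3; R(x) = −2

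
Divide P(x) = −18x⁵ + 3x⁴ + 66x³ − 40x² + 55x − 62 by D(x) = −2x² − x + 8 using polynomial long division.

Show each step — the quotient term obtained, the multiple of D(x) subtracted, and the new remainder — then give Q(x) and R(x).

Step 1: lead(−18x⁵ + 3x⁴ + 66x³ − 40x² + 55x − 62) ÷ lead(D) = −18x⁵ ÷ −2x² = 9x³. Subtract (9x³)·D = −18x⁵ − 9x⁴ + 72x³. Remainder: 12x⁴ − 6x³ − 40x² + 55x − 62.
Step 2: lead(12x⁴ − 6x³ − 40x² + 55x − 62) ÷ lead(D) = 12x⁴ ÷ −2x² = −6x². Subtract (−6x²)·D = 12x⁴ + 6x³ − 48x². Remainder: −12x³ + 8x² + 55x − 62.
Step 3: lead(−12x³ + 8x² + 55x − 62) ÷ lead(D) = −12x³ ÷ −2x² = 6x. Subtract (6x)·D = −12x³ − 6x² + 48x. Remainder: 14x² + 7x − 62.
Step 4: lead(14x² + 7x − 62) ÷ lead(D) = 14x² ÷ −2x² = −7. Subtract (−7)·D = 14x² + 7x − 56. Remainder: −6.

Q(x) = 9x³ − 6x² + 6x − 7; R(x) = −6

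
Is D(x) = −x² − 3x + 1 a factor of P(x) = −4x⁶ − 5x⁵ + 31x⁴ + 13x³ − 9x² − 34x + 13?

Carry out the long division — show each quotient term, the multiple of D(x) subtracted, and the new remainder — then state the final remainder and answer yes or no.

R(x) = −5x + 4, so D(x) is not a factor of P(x). no

Step 1: lead(−4x⁶ − 5x⁵ + 31x⁴ + 13x³ − 9x² − 34x + 13) ÷ lead(D) = −4x⁶ ÷ −x² = 4x⁴. Subtract (4x⁴)·D = −4x⁶ − 12x⁵ + 4x⁴. Remainder: 7x⁵ + 27x⁴ + 13x³ − 9x² − 34x + 13.
Step 2: lead(7x⁵ + 27x⁴ + 13x³ − 9x² − 34x + 13) ÷ lead(D) = 7x⁵ ÷ −x² = −7x³. Subtract (−7x³)·D = 7x⁵ + 21x⁴ − 7x³. Remainder: 6x⁴ + 20x³ − 9x² − 34x + 13.
Step 3: lead(6x⁴ + 20x³ − 9x² − 34x + 13) ÷ lead(D) = 6x⁴ ÷ −x² = −6x². Subtract (−6x²)·D = 6x⁴ + 18x³ − 6x². Remainder: 2x³ − 3x² − 34x + 13.
Step 4: lead(2x³ − 3x² − 34x + 13) ÷ lead(D) = 2x³ ÷ −x² = −2x. Subtract (−2x)·D = 2x³ + 6x² − 2x. Remainder: −9x² − 32x + 13.
Step 5: lead(−9x² − 32x + 13) ÷ lead(D) = −9x² ÷ −x² = 9. Subtract (9)·D = −9x² − 27x + 9. Remainder: −5x + 4.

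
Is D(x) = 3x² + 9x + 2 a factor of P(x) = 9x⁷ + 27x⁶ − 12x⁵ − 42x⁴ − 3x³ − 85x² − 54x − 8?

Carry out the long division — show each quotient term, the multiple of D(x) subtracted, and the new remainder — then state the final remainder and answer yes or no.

R(x) = 0, so D(x) is a factor of P(x). yes

Step 1: lead(9x⁷ + 27x⁶ − 12x⁵ − 42x⁴ − 3x³ − 85x² − 54x − 8) ÷ lead(D) = 9x⁷ ÷ 3x² = 3x⁵. Subtract (3x⁵)·D = 9x⁷ + 27x⁶ + 6x⁵. Remainder: −18x⁵ − 42x⁴ − 3x³ − 85x² − 54x − 8.
Step 2: lead(−18x⁵ − 42x⁴ − 3x³ − 85x² − 54x − 8) ÷ lead(D) = −18x⁵ ÷ 3x² = −6x³. Subtract (−6x³)·D = −18x⁵ − 54x⁴ − 12x³. Remainder: 12x⁴ + 9x³ − 85x² − 54x − 8.
Step 3: lead(12x⁴ + 9x³ − 85x² − 54x − 8) ÷ lead(D) = 12x⁴ ÷ 3x² = 4x². Subtract (4x²)·D = 12x⁴ + 36x³ + 8x². Remainder: −27x³ − 93x² − 54x − 8.
Step 4: lead(−27x³ − 93x² − 54x − 8) ÷ lead(D) = −27x³ ÷ 3x² = −9x. Subtract (−9x)·D = −27x³ − 81x² − 18x. Remainder: −12x² − 36x − 8.
Step 5: lead(−12x² − 36x − 8) ÷ lead(D) = −12x² ÷ 3x² = −4. Subtract (−4)·D = −12x² − 36x − 8. Remainder: 0.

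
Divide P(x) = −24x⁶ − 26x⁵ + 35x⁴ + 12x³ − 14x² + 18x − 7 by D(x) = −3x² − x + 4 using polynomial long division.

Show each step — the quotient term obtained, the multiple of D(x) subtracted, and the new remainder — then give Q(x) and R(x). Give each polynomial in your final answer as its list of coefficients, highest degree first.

Q = [8, 6, -3, 5, -1]; R = [-3, -3]

Step 1: lead(−24x⁶ − 26x⁵ + 35x⁴ + 12x³ − 14x² + 18x − 7) ÷ lead(D) = −24x⁶ ÷ −3x² = 8x⁴. Subtract (8x⁴)·D = −24x⁶ − 8x⁵ + 32x⁴. Remainder: −18x⁵ + 3x⁴ + 12x³ − 14x² + 18x − 7.
Step 2: lead(−18x⁵ + 3x⁴ + 12x³ − 14x² + 18x − 7) ÷ lead(D) = −18x⁵ ÷ −3x² = 6x³. Subtract (6x³)·D = −18x⁵ − 6x⁴ + 24x³. Remainder: 9x⁴ − 12x³ − 14x² + 18x − 7.
Step 3: lead(9x⁴ − 12x³ − 14x² + 18x − 7) ÷ lead(D) = 9x⁴ ÷ −3x² = −3x². Subtract (−3x²)·D = 9x⁴ + 3x³ − 12x². Remainder: −15x³ − 2x² + 18x − 7.
Step 4: lead(−15x³ − 2x² + 18x − 7) ÷ lead(D) = −15x³ ÷ −3x² = 5x. Subtract (5x)·D = −15x³ − 5x² + 20x. Remainder: 3x² − 2x − 7.
Step 5: lead(3x² − 2x − 7) ÷ lead(D) = 3x² ÷ −3x² = −1. Subtract (−1)·D = 3x² + x − 4. Remainder: −3x − 3.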